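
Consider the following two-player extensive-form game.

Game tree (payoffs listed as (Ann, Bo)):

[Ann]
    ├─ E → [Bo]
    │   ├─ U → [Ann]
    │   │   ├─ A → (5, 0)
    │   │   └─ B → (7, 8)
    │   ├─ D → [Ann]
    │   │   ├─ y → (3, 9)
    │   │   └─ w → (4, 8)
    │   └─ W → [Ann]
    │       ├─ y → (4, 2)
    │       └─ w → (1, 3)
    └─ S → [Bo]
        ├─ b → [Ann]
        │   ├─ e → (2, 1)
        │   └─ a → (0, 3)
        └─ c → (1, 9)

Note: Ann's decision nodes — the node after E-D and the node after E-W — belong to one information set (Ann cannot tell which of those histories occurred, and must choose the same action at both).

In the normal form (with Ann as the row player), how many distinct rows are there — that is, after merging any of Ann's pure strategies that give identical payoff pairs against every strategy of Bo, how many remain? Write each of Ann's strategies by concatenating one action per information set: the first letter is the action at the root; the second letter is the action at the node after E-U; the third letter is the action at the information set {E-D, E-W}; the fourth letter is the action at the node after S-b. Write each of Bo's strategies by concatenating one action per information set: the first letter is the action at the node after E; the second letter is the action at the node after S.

6

Ann has 16 pure strategies: EAye, EAya, EAwe, EAwa, EBye, EBya, EBwe, EBwa, SAye, SAya, SAwe, SAwa, SBye, SBya, SBwe, SBwa. Columns: Ub, Uc, Db, Dc, Wb, Wc.
{EAye, EAya} → row (5,0) (5,0) (3,9) (3,9) (4,2) (4,2)
{EAwe, EAwa} → row (5,0) (5,0) (4,8) (4,8) (1,3) (1,3)
{EBye, EBya} → row (7,8) (7,8) (3,9) (3,9) (4,2) (4,2)
{EBwe, EBwa} → row (7,8) (7,8) (4,8) (4,8) (1,3) (1,3)
{SAye, SAwe, SBye, SBwe} → row (2,1) (1,9) (2,1) (1,9) (2,1) (1,9)
{SAya, SAwa, SBya, SBwa} → row (0,3) (1,9) (0,3) (1,9) (0,3) (1,9)
That's 6 distinct rows out of 16 strategies.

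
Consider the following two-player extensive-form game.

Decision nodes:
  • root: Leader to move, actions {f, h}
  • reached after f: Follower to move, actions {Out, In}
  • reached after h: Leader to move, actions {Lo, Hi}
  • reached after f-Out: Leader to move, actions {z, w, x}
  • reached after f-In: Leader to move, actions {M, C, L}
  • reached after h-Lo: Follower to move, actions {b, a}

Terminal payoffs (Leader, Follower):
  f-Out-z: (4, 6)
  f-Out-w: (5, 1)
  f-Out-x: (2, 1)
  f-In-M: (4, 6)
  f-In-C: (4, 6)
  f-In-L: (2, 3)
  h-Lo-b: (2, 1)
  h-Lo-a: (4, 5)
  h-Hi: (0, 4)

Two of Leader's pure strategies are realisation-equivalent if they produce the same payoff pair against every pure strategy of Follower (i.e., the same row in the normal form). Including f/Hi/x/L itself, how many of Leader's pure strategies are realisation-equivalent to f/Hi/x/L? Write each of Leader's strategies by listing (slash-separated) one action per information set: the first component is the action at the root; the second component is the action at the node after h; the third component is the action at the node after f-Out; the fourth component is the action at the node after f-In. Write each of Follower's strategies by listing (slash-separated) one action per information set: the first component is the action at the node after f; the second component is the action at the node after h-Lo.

2

Row for f/Hi/x/L (columns Out/b, Out/a, In/b, In/a): (2,1) (2,1) (2,3) (2,3).
Under f/Hi/x/L, Leader's choice at the node after h can never be reached regardless of what Follower does, so varying those choices leaves every outcome unchanged.
Holding the reachable choices fixed and varying the unreachable one freely already gives 2 equivalent strategies.
No other strategy reproduces this row, so those 2 are the full class: f/Lo/x/L, f/Hi/x/L.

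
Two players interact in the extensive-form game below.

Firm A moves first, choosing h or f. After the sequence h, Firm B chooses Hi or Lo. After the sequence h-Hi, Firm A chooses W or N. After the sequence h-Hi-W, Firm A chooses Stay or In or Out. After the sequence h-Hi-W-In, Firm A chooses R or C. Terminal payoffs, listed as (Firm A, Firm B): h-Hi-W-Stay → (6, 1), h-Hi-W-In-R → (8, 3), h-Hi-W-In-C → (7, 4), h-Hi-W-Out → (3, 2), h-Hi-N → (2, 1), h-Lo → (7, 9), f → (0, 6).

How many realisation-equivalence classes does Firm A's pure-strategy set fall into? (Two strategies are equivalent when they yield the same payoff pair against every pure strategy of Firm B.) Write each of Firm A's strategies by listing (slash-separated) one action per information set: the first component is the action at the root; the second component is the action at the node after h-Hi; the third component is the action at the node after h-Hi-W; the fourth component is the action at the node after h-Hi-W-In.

6

Firm A has 24 pure strategies: h/W/Stay/R, h/W/Stay/C, h/W/In/R, h/W/In/C, h/W/Out/R, h/W/Out/C, h/N/Stay/R, h/N/Stay/C, h/N/In/R, h/N/In/C, h/N/Out/R, h/N/Out/C, f/W/Stay/R, f/W/Stay/C, f/W/In/R, f/W/In/C, f/W/Out/R, f/W/Out/C, f/N/Stay/R, f/N/Stay/C, f/N/In/R, f/N/In/C, f/N/Out/R, f/N/Out/C. Columns: Hi, Lo.
{h/W/Stay/R, h/W/Stay/C} → row (6,1) (7,9)
{h/W/In/R} → row (8,3) (7,9)
{h/W/In/C} → row (7,4) (7,9)
{h/W/Out/R, h/W/Out/C} → row (3,2) (7,9)
{h/N/Stay/R, h/N/Stay/C, h/N/In/R, h/N/In/C, h/N/Out/R, h/N/Out/C} → row (2,1) (7,9)
{f/W/Stay/R, f/W/Stay/C, f/W/In/R, f/W/In/C, f/W/Out/R, f/W/Out/C, f/N/Stay/R, f/N/Stay/C, f/N/In/R, f/N/In/C, f/N/Out/R, f/N/Out/C} → row (0,6) (0,6)
That's 6 distinct rows out of 24 strategies.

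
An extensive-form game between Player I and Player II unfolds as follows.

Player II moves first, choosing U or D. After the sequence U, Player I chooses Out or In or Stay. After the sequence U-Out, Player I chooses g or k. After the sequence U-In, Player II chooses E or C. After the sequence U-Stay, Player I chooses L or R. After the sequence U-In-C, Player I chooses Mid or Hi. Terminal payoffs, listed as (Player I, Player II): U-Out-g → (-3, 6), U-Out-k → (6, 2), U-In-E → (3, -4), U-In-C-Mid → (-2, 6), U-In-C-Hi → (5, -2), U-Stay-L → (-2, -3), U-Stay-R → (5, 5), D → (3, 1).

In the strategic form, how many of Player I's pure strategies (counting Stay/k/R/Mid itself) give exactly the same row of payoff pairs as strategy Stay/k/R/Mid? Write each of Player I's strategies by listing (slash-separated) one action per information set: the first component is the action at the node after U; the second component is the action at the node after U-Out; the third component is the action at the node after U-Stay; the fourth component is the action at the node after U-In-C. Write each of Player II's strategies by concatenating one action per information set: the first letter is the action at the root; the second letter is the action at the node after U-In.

Row for Stay/k/R/Mid (columns UE, UC, DE, DC): (5,5) (5,5) (3,1) (3,1).
Under Stay/k/R/Mid, Player I's choice at the node after U-Out and at the node after U-In-C can never be reached regardless of what Player II does, so varying those choices leaves every outcome unchanged.
Holding the reachable choices fixed and varying the unreachable ones freely already gives 2 × 2 = 4 equivalent strategies.
No other strategy reproduces this row, so those 4 are the full class: Stay/g/R/Mid, Stay/g/R/Hi, Stay/k/R/Mid, Stay/k/R/Hi.

4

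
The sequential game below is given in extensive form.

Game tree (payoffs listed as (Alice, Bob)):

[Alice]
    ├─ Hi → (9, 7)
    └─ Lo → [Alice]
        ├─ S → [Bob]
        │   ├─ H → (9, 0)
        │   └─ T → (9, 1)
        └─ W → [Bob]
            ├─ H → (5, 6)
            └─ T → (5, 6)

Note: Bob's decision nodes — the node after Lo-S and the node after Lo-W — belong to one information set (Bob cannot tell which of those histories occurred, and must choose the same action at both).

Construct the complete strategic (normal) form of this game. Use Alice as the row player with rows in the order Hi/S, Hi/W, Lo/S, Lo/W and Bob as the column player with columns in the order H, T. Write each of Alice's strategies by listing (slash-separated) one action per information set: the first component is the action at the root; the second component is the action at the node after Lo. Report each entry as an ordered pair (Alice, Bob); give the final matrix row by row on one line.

Hi/S: (9,7) (9,7) | Hi/W: (9,7) (9,7) | Lo/S: (9,0) (9,1) | Lo/W: (5,6) (5,6)

            H        T
Hi/S    (9,7)    (9,7)
Hi/W    (9,7)    (9,7)
Lo/S    (9,0)    (9,1)
Lo/W    (5,6)    (5,6)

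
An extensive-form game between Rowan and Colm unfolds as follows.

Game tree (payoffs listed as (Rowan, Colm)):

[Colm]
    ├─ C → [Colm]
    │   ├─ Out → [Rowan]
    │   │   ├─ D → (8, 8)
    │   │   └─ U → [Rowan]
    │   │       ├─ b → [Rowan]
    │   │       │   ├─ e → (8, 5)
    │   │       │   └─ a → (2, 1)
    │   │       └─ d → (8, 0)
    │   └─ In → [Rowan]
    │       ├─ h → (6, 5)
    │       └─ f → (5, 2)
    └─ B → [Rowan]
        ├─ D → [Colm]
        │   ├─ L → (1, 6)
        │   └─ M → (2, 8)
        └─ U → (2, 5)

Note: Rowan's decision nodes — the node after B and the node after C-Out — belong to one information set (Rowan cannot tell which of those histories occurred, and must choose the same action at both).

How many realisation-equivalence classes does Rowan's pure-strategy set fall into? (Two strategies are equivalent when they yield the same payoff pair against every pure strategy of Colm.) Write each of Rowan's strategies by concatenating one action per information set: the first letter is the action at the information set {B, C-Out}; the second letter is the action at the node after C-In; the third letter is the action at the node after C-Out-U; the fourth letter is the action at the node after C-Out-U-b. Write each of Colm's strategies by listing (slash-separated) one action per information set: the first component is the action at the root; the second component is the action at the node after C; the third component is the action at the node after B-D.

8

Rowan has 16 pure strategies: Dhbe, Dhba, Dhde, Dhda, Dfbe, Dfba, Dfde, Dfda, Uhbe, Uhba, Uhde, Uhda, Ufbe, Ufba, Ufde, Ufda. Columns: C/Out/L, C/Out/M, C/In/L, C/In/M, B/Out/L, B/Out/M, B/In/L, B/In/M.
{Dhbe, Dhba, Dhde, Dhda} → row (8,8) (8,8) (6,5) (6,5) (1,6) (2,8) (1,6) (2,8)
{Dfbe, Dfba, Dfde, Dfda} → row (8,8) (8,8) (5,2) (5,2) (1,6) (2,8) (1,6) (2,8)
{Uhbe} → row (8,5) (8,5) (6,5) (6,5) (2,5) (2,5) (2,5) (2,5)
{Uhba} → row (2,1) (2,1) (6,5) (6,5) (2,5) (2,5) (2,5) (2,5)
{Uhde, Uhda} → row (8,0) (8,0) (6,5) (6,5) (2,5) (2,5) (2,5) (2,5)
{Ufbe} → row (8,5) (8,5) (5,2) (5,2) (2,5) (2,5) (2,5) (2,5)
{Ufba} → row (2,1) (2,1) (5,2) (5,2) (2,5) (2,5) (2,5) (2,5)
{Ufde, Ufda} → row (8,0) (8,0) (5,2) (5,2) (2,5) (2,5) (2,5) (2,5)
That's 8 distinct rows out of 16 strategies.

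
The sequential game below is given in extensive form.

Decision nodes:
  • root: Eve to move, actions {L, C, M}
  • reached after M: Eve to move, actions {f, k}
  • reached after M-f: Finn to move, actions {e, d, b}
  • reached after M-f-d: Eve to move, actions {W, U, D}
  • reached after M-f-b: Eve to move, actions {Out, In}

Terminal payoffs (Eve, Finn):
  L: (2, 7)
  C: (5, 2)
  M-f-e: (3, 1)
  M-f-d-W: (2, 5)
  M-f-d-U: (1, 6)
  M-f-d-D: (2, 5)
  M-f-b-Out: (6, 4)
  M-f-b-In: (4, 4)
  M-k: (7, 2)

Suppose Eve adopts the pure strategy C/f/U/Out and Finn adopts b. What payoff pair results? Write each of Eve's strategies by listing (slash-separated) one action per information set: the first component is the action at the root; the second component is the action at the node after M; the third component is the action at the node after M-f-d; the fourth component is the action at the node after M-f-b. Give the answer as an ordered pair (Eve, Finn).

Trace the play path from the root:
  Eve plays C
→ terminal payoff (5, 2).
(Eve's choice at the node after M is never reached on this path, so it doesn't affect the outcome.)

(5, 2)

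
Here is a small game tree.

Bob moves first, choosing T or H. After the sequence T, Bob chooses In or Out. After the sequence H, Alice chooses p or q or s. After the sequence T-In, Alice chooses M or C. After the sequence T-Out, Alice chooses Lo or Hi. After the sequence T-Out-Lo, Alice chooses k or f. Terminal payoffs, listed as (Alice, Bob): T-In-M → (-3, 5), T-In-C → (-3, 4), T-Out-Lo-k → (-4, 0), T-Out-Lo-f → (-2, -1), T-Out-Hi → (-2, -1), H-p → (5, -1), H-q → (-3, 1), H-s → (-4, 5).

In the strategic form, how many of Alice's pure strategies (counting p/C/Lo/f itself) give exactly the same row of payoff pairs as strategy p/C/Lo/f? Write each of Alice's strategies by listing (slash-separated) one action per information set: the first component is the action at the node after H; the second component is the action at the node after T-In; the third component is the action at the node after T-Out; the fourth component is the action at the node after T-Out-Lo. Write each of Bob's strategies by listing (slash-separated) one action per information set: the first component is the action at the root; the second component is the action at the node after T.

Row for p/C/Lo/f (columns T/In, T/Out, H/In, H/Out): (-3,4) (-2,-1) (5,-1) (5,-1).
Every one of Alice's information sets is on the play path for some reply by Bob when Alice follows p/C/Lo/f.
Even so, p/C/Hi/k, p/C/Hi/f happen to produce the same payoff in every column — so 3 strategies share this row.

3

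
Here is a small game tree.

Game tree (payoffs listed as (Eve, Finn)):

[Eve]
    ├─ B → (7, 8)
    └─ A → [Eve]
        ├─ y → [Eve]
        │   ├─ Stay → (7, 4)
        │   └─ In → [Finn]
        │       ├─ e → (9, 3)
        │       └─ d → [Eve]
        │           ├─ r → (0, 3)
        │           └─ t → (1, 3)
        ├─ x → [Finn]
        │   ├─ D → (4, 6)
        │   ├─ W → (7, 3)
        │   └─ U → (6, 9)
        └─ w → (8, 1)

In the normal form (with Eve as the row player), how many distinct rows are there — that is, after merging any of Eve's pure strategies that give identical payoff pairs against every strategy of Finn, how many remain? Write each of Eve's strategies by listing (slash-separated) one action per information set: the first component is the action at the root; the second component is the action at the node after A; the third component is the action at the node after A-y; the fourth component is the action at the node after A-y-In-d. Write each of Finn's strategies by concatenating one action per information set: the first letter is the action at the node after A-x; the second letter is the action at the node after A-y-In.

Eve has 24 pure strategies: B/y/Stay/r, B/y/Stay/t, B/y/In/r, B/y/In/t, B/x/Stay/r, B/x/Stay/t, B/x/In/r, B/x/In/t, B/w/Stay/r, B/w/Stay/t, B/w/In/r, B/w/In/t, A/y/Stay/r, A/y/Stay/t, A/y/In/r, A/y/In/t, A/x/Stay/r, A/x/Stay/t, A/x/In/r, A/x/In/t, A/w/Stay/r, A/w/Stay/t, A/w/In/r, A/w/In/t. Columns: De, Dd, We, Wd, Ue, Ud.
{B/y/Stay/r, B/y/Stay/t, B/y/In/r, B/y/In/t, B/x/Stay/r, B/x/Stay/t, B/x/In/r, B/x/In/t, B/w/Stay/r, B/w/Stay/t, B/w/In/r, B/w/In/t} → row (7,8) (7,8) (7,8) (7,8) (7,8) (7,8)
{A/y/Stay/r, A/y/Stay/t} → row (7,4) (7,4) (7,4) (7,4) (7,4) (7,4)
{A/y/In/r} → row (9,3) (0,3) (9,3) (0,3) (9,3) (0,3)
{A/y/In/t} → row (9,3) (1,3) (9,3) (1,3) (9,3) (1,3)
{A/x/Stay/r, A/x/Stay/t, A/x/In/r, A/x/In/t} → row (4,6) (4,6) (7,3) (7,3) (6,9) (6,9)
{A/w/Stay/r, A/w/Stay/t, A/w/In/r, A/w/In/t} → row (8,1) (8,1) (8,1) (8,1) (8,1) (8,1)
That's 6 distinct rows out of 24 strategies.

6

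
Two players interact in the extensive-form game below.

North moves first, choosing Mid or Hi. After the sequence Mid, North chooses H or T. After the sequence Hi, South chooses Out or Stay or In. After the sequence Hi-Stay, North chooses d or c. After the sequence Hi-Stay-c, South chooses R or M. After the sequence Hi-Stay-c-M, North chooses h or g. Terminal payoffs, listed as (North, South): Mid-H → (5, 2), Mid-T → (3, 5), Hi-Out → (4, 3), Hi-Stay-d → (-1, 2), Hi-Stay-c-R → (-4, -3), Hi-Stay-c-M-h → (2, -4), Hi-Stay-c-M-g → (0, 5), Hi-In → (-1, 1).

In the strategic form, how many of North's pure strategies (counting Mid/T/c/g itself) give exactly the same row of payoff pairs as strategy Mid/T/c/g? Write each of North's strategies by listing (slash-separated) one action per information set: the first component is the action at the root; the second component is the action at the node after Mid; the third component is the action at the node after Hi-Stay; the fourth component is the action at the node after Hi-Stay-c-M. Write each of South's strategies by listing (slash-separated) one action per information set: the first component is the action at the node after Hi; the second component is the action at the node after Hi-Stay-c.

4

Row for Mid/T/c/g (columns Out/R, Out/M, Stay/R, Stay/M, In/R, In/M): (3,5) (3,5) (3,5) (3,5) (3,5) (3,5).
Under Mid/T/c/g, North's choice at the node after Hi-Stay and at the node after Hi-Stay-c-M can never be reached regardless of what South does, so varying those choices leaves every outcome unchanged.
Holding the reachable choices fixed and varying the unreachable ones freely already gives 2 × 2 = 4 equivalent strategies.
No other strategy reproduces this row, so those 4 are the full class: Mid/T/d/h, Mid/T/d/g, Mid/T/c/h, Mid/T/c/g.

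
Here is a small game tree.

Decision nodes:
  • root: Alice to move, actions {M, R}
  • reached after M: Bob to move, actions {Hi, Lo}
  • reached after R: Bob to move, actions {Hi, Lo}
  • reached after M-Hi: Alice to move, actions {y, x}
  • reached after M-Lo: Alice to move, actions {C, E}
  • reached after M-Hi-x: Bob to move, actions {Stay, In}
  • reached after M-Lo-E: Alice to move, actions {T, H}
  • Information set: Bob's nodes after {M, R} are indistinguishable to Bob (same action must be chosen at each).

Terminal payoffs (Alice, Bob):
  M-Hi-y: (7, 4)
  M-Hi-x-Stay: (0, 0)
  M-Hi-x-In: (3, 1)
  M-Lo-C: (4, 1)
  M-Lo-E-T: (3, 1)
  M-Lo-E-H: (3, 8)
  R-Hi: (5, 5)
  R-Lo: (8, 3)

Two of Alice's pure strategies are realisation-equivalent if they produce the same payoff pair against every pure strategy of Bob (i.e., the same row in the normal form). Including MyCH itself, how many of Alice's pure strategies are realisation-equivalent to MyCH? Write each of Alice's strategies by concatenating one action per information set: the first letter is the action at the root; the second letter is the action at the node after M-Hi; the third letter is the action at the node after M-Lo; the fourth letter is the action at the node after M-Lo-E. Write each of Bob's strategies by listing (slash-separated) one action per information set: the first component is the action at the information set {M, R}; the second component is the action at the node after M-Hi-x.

Row for MyCH (columns Hi/Stay, Hi/In, Lo/Stay, Lo/In): (7,4) (7,4) (4,1) (4,1).
Under MyCH, Alice's choice at the node after M-Lo-E can never be reached regardless of what Bob does, so varying those choices leaves every outcome unchanged.
Holding the reachable choices fixed and varying the unreachable one freely already gives 2 equivalent strategies.
No other strategy reproduces this row, so those 2 are the full class: MyCT, MyCH.

2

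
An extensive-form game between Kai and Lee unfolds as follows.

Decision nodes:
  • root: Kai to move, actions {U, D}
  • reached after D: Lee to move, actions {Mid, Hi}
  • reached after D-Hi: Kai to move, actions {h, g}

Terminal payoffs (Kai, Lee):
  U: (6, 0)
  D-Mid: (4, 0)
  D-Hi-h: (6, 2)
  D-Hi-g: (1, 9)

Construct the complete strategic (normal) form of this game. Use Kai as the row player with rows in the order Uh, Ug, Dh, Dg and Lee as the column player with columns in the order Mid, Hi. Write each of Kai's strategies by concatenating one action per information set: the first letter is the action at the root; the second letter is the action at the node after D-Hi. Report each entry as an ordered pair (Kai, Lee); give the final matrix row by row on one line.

Uh: (6,0) (6,0) | Ug: (6,0) (6,0) | Dh: (4,0) (6,2) | Dg: (4,0) (1,9)

          Mid       Hi
  Uh    (6,0)    (6,0)
  Ug    (6,0)    (6,0)
  Dh    (4,0)    (6,2)
  Dg    (4,0)    (1,9)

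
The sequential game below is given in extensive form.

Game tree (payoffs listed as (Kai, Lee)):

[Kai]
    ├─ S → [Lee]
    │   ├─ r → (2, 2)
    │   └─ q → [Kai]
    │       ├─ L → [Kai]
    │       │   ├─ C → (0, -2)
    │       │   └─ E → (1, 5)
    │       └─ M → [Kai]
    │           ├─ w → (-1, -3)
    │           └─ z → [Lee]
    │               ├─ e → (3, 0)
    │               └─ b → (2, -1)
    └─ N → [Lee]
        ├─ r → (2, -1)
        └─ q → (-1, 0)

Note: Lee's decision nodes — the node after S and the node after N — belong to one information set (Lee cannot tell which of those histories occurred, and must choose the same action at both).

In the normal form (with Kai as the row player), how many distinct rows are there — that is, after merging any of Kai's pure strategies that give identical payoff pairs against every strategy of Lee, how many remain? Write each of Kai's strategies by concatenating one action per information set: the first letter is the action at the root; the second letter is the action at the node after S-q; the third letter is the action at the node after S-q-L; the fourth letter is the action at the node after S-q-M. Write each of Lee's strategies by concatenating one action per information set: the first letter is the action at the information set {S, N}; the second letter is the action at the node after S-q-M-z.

5

Kai has 16 pure strategies: SLCw, SLCz, SLEw, SLEz, SMCw, SMCz, SMEw, SMEz, NLCw, NLCz, NLEw, NLEz, NMCw, NMCz, NMEw, NMEz. Columns: re, rb, qe, qb.
{SLCw, SLCz} → row (2,2) (2,2) (0,-2) (0,-2)
{SLEw, SLEz} → row (2,2) (2,2) (1,5) (1,5)
{SMCw, SMEw} → row (2,2) (2,2) (-1,-3) (-1,-3)
{SMCz, SMEz} → row (2,2) (2,2) (3,0) (2,-1)
{NLCw, NLCz, NLEw, NLEz, NMCw, NMCz, NMEw, NMEz} → row (2,-1) (2,-1) (-1,0) (-1,0)
That's 5 distinct rows out of 16 strategies.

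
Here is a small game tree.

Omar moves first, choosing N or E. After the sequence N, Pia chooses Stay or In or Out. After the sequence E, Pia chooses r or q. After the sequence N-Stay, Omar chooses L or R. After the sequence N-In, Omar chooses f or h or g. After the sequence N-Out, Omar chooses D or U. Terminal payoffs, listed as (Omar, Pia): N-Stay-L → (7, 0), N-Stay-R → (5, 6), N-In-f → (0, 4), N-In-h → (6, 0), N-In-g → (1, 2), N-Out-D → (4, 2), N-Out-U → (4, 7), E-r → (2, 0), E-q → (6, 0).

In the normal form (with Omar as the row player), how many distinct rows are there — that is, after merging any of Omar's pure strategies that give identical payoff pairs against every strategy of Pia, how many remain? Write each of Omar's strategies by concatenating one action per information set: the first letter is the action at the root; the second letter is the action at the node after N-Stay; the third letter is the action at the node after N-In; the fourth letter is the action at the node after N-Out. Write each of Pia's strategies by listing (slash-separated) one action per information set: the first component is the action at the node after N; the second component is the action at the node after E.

Omar has 24 pure strategies: NLfD, NLfU, NLhD, NLhU, NLgD, NLgU, NRfD, NRfU, NRhD, NRhU, NRgD, NRgU, ELfD, ELfU, ELhD, ELhU, ELgD, ELgU, ERfD, ERfU, ERhD, ERhU, ERgD, ERgU. Columns: Stay/r, Stay/q, In/r, In/q, Out/r, Out/q.
{NLfD} → row (7,0) (7,0) (0,4) (0,4) (4,2) (4,2)
{NLfU} → row (7,0) (7,0) (0,4) (0,4) (4,7) (4,7)
{NLhD} → row (7,0) (7,0) (6,0) (6,0) (4,2) (4,2)
{NLhU} → row (7,0) (7,0) (6,0) (6,0) (4,7) (4,7)
{NLgD} → row (7,0) (7,0) (1,2) (1,2) (4,2) (4,2)
{NLgU} → row (7,0) (7,0) (1,2) (1,2) (4,7) (4,7)
{NRfD} → row (5,6) (5,6) (0,4) (0,4) (4,2) (4,2)
{NRfU} → row (5,6) (5,6) (0,4) (0,4) (4,7) (4,7)
{NRhD} → row (5,6) (5,6) (6,0) (6,0) (4,2) (4,2)
{NRhU} → row (5,6) (5,6) (6,0) (6,0) (4,7) (4,7)
{NRgD} → row (5,6) (5,6) (1,2) (1,2) (4,2) (4,2)
{NRgU} → row (5,6) (5,6) (1,2) (1,2) (4,7) (4,7)
{ELfD, ELfU, ELhD, ELhU, ELgD, ELgU, ERfD, ERfU, ERhD, ERhU, ERgD, ERgU} → row (2,0) (6,0) (2,0) (6,0) (2,0) (6,0)
That's 13 distinct rows out of 24 strategies.

13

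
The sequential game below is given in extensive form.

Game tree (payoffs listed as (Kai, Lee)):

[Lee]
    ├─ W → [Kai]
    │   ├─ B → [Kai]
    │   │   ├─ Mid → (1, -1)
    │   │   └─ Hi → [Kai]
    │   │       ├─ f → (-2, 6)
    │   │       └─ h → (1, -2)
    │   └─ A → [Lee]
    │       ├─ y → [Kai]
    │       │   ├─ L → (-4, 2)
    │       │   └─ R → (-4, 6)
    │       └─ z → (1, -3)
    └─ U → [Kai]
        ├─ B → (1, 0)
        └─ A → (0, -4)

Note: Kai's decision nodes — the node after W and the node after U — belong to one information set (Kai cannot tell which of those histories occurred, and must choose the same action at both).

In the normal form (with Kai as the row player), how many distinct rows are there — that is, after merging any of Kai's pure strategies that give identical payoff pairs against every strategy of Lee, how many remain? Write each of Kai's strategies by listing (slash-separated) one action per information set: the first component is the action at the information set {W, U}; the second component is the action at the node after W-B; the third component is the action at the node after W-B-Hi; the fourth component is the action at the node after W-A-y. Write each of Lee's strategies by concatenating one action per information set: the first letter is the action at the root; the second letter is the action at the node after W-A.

Kai has 16 pure strategies: B/Mid/f/L, B/Mid/f/R, B/Mid/h/L, B/Mid/h/R, B/Hi/f/L, B/Hi/f/R, B/Hi/h/L, B/Hi/h/R, A/Mid/f/L, A/Mid/f/R, A/Mid/h/L, A/Mid/h/R, A/Hi/f/L, A/Hi/f/R, A/Hi/h/L, A/Hi/h/R. Columns: Wy, Wz, Uy, Uz.
{B/Mid/f/L, B/Mid/f/R, B/Mid/h/L, B/Mid/h/R} → row (1,-1) (1,-1) (1,0) (1,0)
{B/Hi/f/L, B/Hi/f/R} → row (-2,6) (-2,6) (1,0) (1,0)
{B/Hi/h/L, B/Hi/h/R} → row (1,-2) (1,-2) (1,0) (1,0)
{A/Mid/f/L, A/Mid/h/L, A/Hi/f/L, A/Hi/h/L} → row (-4,2) (1,-3) (0,-4) (0,-4)
{A/Mid/f/R, A/Mid/h/R, A/Hi/f/R, A/Hi/h/R} → row (-4,6) (1,-3) (0,-4) (0,-4)
That's 5 distinct rows out of 16 strategies.

5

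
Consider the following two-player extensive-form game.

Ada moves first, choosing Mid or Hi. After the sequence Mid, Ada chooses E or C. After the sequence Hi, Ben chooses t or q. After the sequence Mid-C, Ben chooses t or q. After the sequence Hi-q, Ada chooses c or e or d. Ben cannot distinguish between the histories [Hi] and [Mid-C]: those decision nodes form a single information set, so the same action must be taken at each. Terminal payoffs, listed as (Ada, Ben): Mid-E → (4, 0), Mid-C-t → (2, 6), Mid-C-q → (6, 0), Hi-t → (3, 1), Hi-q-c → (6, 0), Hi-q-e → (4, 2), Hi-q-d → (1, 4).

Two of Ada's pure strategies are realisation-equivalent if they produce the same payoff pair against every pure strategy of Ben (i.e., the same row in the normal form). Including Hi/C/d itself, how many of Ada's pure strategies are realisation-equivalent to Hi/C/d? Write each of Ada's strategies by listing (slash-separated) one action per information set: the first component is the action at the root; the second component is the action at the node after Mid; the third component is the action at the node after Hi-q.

Row for Hi/C/d (columns t, q): (3,1) (1,4).
Under Hi/C/d, Ada's choice at the node after Mid can never be reached regardless of what Ben does, so varying those choices leaves every outcome unchanged.
Holding the reachable choices fixed and varying the unreachable one freely already gives 2 equivalent strategies.
No other strategy reproduces this row, so those 2 are the full class: Hi/E/d, Hi/C/d.

2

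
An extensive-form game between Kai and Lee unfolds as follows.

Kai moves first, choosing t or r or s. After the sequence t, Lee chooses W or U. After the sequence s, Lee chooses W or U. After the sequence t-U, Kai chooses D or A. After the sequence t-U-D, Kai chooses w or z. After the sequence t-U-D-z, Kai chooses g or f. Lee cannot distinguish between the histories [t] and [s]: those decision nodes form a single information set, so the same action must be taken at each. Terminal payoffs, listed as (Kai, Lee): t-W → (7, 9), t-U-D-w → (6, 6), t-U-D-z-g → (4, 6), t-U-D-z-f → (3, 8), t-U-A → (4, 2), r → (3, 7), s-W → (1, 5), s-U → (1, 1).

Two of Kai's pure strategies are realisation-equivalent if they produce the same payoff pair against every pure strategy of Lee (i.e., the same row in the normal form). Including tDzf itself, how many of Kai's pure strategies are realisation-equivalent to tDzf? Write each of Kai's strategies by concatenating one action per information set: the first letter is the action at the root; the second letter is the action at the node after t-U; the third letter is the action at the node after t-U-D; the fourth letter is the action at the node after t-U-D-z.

Row for tDzf (columns W, U): (7,9) (3,8).
Every one of Kai's information sets is on the play path for some reply by Lee when Kai follows tDzf.
Changing the action at any of them therefore changes at least one column, so only tDzf itself gives this row.

1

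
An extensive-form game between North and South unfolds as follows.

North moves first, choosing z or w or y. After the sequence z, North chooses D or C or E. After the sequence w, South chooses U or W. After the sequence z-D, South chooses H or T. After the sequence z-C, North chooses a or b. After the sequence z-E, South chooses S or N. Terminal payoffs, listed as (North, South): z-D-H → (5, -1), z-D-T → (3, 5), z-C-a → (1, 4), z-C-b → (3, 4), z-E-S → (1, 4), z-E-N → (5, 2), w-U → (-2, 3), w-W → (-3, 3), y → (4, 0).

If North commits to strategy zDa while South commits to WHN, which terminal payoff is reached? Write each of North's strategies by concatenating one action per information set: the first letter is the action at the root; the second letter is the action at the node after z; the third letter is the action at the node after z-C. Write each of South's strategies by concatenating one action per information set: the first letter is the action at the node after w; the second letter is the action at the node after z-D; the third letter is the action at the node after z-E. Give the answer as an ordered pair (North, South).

(5, -1)

Trace the play path from the root:
  North plays z
  North plays D at [z]
  South plays H at [z-D]
→ terminal payoff (5, -1).
(North's choice at the node after z-C is never reached on this path, so it doesn't affect the outcome.)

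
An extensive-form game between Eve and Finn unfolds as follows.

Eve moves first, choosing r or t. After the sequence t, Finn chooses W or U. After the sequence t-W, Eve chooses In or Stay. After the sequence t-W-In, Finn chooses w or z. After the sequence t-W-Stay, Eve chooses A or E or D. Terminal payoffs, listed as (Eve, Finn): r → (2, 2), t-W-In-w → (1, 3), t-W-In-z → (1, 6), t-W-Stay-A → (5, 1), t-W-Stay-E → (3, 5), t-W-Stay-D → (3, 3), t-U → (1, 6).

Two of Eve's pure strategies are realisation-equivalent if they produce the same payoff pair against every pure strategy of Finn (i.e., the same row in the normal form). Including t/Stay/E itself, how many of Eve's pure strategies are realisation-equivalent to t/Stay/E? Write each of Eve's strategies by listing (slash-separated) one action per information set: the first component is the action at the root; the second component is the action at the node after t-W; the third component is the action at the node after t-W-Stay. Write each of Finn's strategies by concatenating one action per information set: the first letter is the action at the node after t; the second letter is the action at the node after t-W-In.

Row for t/Stay/E (columns Ww, Wz, Uw, Uz): (3,5) (3,5) (1,6) (1,6).
Every one of Eve's information sets is on the play path for some reply by Finn when Eve follows t/Stay/E.
Changing the action at any of them therefore changes at least one column, so only t/Stay/E itself gives this row.

1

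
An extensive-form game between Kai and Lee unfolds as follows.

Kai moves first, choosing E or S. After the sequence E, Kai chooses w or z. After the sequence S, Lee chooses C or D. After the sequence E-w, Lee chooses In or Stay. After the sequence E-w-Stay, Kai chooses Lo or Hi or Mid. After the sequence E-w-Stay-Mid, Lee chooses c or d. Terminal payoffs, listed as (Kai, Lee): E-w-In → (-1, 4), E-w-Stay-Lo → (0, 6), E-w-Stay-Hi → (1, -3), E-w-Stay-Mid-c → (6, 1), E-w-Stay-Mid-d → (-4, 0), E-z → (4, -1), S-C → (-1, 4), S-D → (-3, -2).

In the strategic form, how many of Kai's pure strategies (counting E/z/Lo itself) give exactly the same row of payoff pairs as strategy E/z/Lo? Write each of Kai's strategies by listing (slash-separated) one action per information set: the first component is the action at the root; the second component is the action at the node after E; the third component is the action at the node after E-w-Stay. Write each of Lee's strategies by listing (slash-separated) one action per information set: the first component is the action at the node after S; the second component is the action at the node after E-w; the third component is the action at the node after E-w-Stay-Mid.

Row for E/z/Lo (columns C/In/c, C/In/d, C/Stay/c, C/Stay/d, D/In/c, D/In/d, D/Stay/c, D/Stay/d): (4,-1) (4,-1) (4,-1) (4,-1) (4,-1) (4,-1) (4,-1) (4,-1).
Under E/z/Lo, Kai's choice at the node after E-w-Stay can never be reached regardless of what Lee does, so varying those choices leaves every outcome unchanged.
Holding the reachable choices fixed and varying the unreachable one freely already gives 3 equivalent strategies.
No other strategy reproduces this row, so those 3 are the full class: E/z/Lo, E/z/Hi, E/z/Mid.

3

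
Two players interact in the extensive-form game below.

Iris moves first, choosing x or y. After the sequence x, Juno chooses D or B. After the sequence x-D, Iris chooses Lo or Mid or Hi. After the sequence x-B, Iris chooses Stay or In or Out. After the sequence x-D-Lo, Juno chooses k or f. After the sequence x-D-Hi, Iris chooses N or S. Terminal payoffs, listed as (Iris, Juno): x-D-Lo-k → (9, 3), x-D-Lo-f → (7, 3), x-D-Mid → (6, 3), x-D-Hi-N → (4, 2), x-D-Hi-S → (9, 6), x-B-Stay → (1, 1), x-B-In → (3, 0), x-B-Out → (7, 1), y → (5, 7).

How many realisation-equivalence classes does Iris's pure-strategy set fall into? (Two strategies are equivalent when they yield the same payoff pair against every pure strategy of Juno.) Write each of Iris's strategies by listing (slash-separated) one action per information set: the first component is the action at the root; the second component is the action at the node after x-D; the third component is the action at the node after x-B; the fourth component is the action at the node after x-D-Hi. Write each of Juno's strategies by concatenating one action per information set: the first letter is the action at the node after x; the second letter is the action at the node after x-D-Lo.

Iris has 36 pure strategies: x/Lo/Stay/N, x/Lo/Stay/S, x/Lo/In/N, x/Lo/In/S, x/Lo/Out/N, x/Lo/Out/S, x/Mid/Stay/N, x/Mid/Stay/S, x/Mid/In/N, x/Mid/In/S, x/Mid/Out/N, x/Mid/Out/S, x/Hi/Stay/N, x/Hi/Stay/S, x/Hi/In/N, x/Hi/In/S, x/Hi/Out/N, x/Hi/Out/S, y/Lo/Stay/N, y/Lo/Stay/S, y/Lo/In/N, y/Lo/In/S, y/Lo/Out/N, y/Lo/Out/S, y/Mid/Stay/N, y/Mid/Stay/S, y/Mid/In/N, y/Mid/In/S, y/Mid/Out/N, y/Mid/Out/S, y/Hi/Stay/N, y/Hi/Stay/S, y/Hi/In/N, y/Hi/In/S, y/Hi/Out/N, y/Hi/Out/S. Columns: Dk, Df, Bk, Bf.
{x/Lo/Stay/N, x/Lo/Stay/S} → row (9,3) (7,3) (1,1) (1,1)
{x/Lo/In/N, x/Lo/In/S} → row (9,3) (7,3) (3,0) (3,0)
{x/Lo/Out/N, x/Lo/Out/S} → row (9,3) (7,3) (7,1) (7,1)
{x/Mid/Stay/N, x/Mid/Stay/S} → row (6,3) (6,3) (1,1) (1,1)
{x/Mid/In/N, x/Mid/In/S} → row (6,3) (6,3) (3,0) (3,0)
{x/Mid/Out/N, x/Mid/Out/S} → row (6,3) (6,3) (7,1) (7,1)
{x/Hi/Stay/N} → row (4,2) (4,2) (1,1) (1,1)
{x/Hi/Stay/S} → row (9,6) (9,6) (1,1) (1,1)
{x/Hi/In/N} → row (4,2) (4,2) (3,0) (3,0)
{x/Hi/In/S} → row (9,6) (9,6) (3,0) (3,0)
{x/Hi/Out/N} → row (4,2) (4,2) (7,1) (7,1)
{x/Hi/Out/S} → row (9,6) (9,6) (7,1) (7,1)
{y/Lo/Stay/N, y/Lo/Stay/S, y/Lo/In/N, y/Lo/In/S, y/Lo/Out/N, y/Lo/Out/S, y/Mid/Stay/N, y/Mid/Stay/S, y/Mid/In/N, y/Mid/In/S, y/Mid/Out/N, y/Mid/Out/S, y/Hi/Stay/N, y/Hi/Stay/S, y/Hi/In/N, y/Hi/In/S, y/Hi/Out/N, y/Hi/Out/S} → row (5,7) (5,7) (5,7) (5,7)
That's 13 distinct rows out of 36 strategies.

13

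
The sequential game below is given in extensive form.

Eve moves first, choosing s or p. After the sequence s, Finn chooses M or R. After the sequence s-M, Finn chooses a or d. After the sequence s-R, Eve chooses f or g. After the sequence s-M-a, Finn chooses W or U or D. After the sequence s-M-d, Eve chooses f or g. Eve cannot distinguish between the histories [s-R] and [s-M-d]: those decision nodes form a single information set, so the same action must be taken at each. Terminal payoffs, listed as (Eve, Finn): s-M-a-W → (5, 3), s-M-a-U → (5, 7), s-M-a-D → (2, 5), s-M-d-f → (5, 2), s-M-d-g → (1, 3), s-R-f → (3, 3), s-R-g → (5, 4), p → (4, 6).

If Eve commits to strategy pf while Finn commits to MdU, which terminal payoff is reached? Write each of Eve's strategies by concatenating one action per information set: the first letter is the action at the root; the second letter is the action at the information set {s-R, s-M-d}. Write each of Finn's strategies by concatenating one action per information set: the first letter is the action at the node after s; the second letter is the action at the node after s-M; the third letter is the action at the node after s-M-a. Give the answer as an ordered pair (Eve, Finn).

(4, 6)

Trace the play path from the root:
  Eve plays p
→ terminal payoff (4, 6).
(Eve's choice at the information set {s-R, s-M-d} is never reached on this path, so it doesn't affect the outcome.)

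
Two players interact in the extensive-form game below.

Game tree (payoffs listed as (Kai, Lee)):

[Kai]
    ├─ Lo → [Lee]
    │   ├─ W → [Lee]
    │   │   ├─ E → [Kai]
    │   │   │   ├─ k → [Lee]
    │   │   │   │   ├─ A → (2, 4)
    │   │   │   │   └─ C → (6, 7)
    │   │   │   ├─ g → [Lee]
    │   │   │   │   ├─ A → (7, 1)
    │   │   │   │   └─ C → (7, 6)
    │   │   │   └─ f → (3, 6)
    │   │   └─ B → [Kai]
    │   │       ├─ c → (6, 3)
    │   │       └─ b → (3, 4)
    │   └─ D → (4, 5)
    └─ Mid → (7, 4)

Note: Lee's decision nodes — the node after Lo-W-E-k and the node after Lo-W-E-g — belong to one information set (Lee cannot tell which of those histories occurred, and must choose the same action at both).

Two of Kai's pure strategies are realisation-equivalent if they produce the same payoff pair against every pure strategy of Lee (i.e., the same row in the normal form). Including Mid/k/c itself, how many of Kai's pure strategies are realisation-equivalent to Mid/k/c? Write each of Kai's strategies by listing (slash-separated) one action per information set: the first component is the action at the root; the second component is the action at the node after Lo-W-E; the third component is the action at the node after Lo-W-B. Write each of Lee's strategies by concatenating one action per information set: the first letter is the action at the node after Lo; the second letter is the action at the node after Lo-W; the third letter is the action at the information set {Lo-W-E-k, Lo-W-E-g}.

Row for Mid/k/c (columns WEA, WEC, WBA, WBC, DEA, DEC, DBA, DBC): (7,4) (7,4) (7,4) (7,4) (7,4) (7,4) (7,4) (7,4).
Under Mid/k/c, Kai's choice at the node after Lo-W-E and at the node after Lo-W-B can never be reached regardless of what Lee does, so varying those choices leaves every outcome unchanged.
Holding the reachable choices fixed and varying the unreachable ones freely already gives 3 × 2 = 6 equivalent strategies.
No other strategy reproduces this row, so those 6 are the full class: Mid/k/c, Mid/k/b, Mid/g/c, Mid/g/b, Mid/f/c, Mid/f/b.

6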